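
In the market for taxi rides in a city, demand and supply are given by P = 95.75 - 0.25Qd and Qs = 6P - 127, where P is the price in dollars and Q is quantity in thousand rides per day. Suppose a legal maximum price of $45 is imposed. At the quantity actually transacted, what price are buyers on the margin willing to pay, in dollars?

60

Rearranging demand gives Qd = 383 - 4P. Setting quantity demanded equal to quantity supplied, 383 - 4P = 6P - 127, gives P* = 51 and Q* = 179.
The ceiling of 45 is below the equilibrium price 51, so it binds.
At P = 45: Qd = 383 - 4·45 = 203 and Qs = 6·45 - 127 = 143.
Only 143 units reach the market. On the demand curve, the marginal buyer's willingness to pay at Q = 143 is (383 - 143)/4 = 60.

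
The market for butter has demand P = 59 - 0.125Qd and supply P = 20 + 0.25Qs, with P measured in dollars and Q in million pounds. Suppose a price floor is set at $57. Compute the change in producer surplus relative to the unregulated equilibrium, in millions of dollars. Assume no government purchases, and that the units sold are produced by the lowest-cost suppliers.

-792

Rearranging demand gives Qd = 472 - 8P; rearranging supply gives Qs = 4P - 80. Setting quantity demanded equal to quantity supplied, 472 - 8P = 4P - 80, gives P* = 46 and Q* = 104.
The floor of 57 is above the equilibrium price 46, so it binds.
At P = 57: Qd = 472 - 8·57 = 16 and Qs = 4·57 - 80 = 148.
Producer surplus without the control is ½ · (46 - 20) · 104 = 1352.
With the floor, 16 units are sold at 57. The supply price at Q = 16 is 24, so PS = ½ · [(57 - 20) + (57 - 24)] · 16 = 560.
Change in producer surplus = 560 - 1352 = -792.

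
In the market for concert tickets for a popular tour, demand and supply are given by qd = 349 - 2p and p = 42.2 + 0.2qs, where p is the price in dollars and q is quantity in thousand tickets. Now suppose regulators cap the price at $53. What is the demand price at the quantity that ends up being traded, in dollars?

147.5

Rearranging supply gives qs = 5p - 211. In a free market, 349 - 2p = 5p - 211 gives the equilibrium p* = 80, q* = 189.
Since 53 < 80, the ceiling is binding.
At p = 53: qd = 349 - 2·53 = 243 and qs = 5·53 - 211 = 54.
Only 54 units reach the market. On the demand curve, the marginal buyer's willingness to pay at q = 54 is (349 - 54)/2 = 147.5.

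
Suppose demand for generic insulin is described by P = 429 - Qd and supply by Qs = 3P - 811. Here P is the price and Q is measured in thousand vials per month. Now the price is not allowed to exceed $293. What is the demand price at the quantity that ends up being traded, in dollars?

Rearranging demand gives Qd = 429 - P. Equilibrium: 429 - P = 3P - 811, so 1240 = 4P and P* = 310, Q* = 119.
Since 293 < 310, the ceiling is binding.
At P = 293: Qd = 429 - 293 = 136 and Qs = 3·293 - 811 = 68.
Only 68 units reach the market. On the demand curve, the marginal buyer's willingness to pay at Q = 68 is (429 - 68) = 361.

361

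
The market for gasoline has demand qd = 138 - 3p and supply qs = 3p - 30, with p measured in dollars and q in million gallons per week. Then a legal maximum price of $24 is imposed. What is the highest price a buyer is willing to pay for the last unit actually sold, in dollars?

In a free market, 138 - 3p = 3p - 30 gives the equilibrium p* = 28, q* = 54.
The ceiling of 24 is below the equilibrium price 28, so it binds.
At p = 24: qd = 138 - 3·24 = 66 and qs = 3·24 - 30 = 42.
Only 42 units reach the market. On the demand curve, the marginal buyer's willingness to pay at q = 42 is (138 - 42)/3 = 32.

32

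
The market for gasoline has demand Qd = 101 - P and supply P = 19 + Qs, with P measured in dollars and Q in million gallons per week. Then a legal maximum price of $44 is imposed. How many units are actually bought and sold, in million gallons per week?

25

Rearranging supply gives Qs = P - 19. In a free market, 101 - P = P - 19 gives the equilibrium P* = 60, Q* = 41.
Because the ceiling (44) lies below the market-clearing price, it is binding.
At P = 44: Qd = 101 - 44 = 57 and Qs = 44 - 19 = 25.
The quantity actually transacted is the short side, supply: 25.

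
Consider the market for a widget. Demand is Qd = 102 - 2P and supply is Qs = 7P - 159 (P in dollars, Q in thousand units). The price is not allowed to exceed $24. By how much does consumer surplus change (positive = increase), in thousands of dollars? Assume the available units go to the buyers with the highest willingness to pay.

Setting quantity demanded equal to quantity supplied, 102 - 2P = 7P - 159, gives P* = 29 and Q* = 44.
Because the ceiling (24) lies below the market-clearing price, it is binding.
At P = 24: Qd = 102 - 2·24 = 54 and Qs = 7·24 - 159 = 9.
Consumer surplus without the control is ½ · (51 - 29) · 44 = 484.
With the ceiling, 9 units are sold at 24 (assume they go to the highest-value buyers). The demand price at Q = 9 is 46.5, so CS = ½ · [(51 - 24) + (46.5 - 24)] · 9 = 222.75.
Change in consumer surplus = 222.75 - 484 = -261.25.

-261.25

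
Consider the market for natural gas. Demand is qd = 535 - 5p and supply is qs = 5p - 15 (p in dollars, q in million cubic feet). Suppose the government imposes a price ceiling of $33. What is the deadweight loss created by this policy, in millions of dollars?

Without the control the market clears where 535 - 5p = 5p - 15, i.e. p* = 55 and q* = 260.
Because the ceiling (33) lies below the market-clearing price, it is binding.
At p = 33: qd = 535 - 5·33 = 370 and qs = 5·33 - 15 = 150.
Quantity traded falls to 150. At q = 150 the demand price is (535 - 150)/5 = 77 and the supply price is (15 + 150)/5 = 33.
Deadweight loss = ½ · (77 - 33) · (260 - 150) = ½ · 44 · 110 = 2420.

2420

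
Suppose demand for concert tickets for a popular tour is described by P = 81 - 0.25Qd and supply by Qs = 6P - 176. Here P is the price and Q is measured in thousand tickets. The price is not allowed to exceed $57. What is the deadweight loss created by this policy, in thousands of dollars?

0

Rearranging demand gives Qd = 324 - 4P. In a free market, 324 - 4P = 6P - 176 gives the equilibrium P* = 50, Q* = 124.
The ceiling of 57 is above the equilibrium price 50, so it is not binding; the market clears at P* = 50, Q* = 124.
Since the control does not bind, no trades are prevented and deadweight loss is zero.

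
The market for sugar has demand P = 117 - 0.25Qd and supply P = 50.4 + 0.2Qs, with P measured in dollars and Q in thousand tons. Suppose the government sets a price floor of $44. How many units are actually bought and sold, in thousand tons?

148

Rearranging demand gives Qd = 468 - 4P; rearranging supply gives Qs = 5P - 252. In a free market, 468 - 4P = 5P - 252 gives the equilibrium P* = 80, Q* = 148.
Since 44 is below P* = 80, the floor does not bind and the free-market outcome prevails.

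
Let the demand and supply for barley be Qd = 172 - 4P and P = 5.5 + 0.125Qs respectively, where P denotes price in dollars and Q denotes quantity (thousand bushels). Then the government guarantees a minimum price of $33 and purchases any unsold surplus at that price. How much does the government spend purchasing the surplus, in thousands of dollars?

5940

Rearranging supply gives Qs = 8P - 44. Without the control the market clears where 172 - 4P = 8P - 44, i.e. P* = 18 and Q* = 100.
Since 33 > 18, the floor is binding.
At P = 33: Qd = 172 - 4·33 = 40 and Qs = 8·33 - 44 = 220.
Surplus = Qs - Qd = 180.
Government expenditure = surplus × support price = 180 × 33 = 5940.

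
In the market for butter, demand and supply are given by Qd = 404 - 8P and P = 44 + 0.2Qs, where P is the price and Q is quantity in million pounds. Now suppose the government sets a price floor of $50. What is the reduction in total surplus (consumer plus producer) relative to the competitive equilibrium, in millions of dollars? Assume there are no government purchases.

41.6

Rearranging supply gives Qs = 5P - 220. Setting quantity demanded equal to quantity supplied, 404 - 8P = 5P - 220, gives P* = 48 and Q* = 20.
The floor of 50 is above the equilibrium price 48, so it binds.
At P = 50: Qd = 404 - 8·50 = 4 and Qs = 5·50 - 220 = 30.
Quantity traded falls to 4. At Q = 4 the demand price is (404 - 4)/8 = 50 and the supply price is (220 + 4)/5 = 44.8.
Deadweight loss = ½ · (50 - 44.8) · (20 - 4) = ½ · 5.2 · 16 = 41.6.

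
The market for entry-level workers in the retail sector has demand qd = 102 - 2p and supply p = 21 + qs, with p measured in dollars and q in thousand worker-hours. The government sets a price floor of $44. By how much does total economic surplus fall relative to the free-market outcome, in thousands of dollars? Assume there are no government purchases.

27

Rearranging supply gives qs = p - 21. Equilibrium: 102 - 2p = p - 21, so 123 = 3p and p* = 41, q* = 20.
The floor of 44 is above the equilibrium price 41, so it binds.
At p = 44: qd = 102 - 2·44 = 14 and qs = 44 - 21 = 23.
Quantity traded falls to 14. At q = 14 the demand price is (102 - 14)/2 = 44 and the supply price is 21 + 14 = 35.
Deadweight loss = ½ · (44 - 35) · (20 - 14) = ½ · 9 · 6 = 27.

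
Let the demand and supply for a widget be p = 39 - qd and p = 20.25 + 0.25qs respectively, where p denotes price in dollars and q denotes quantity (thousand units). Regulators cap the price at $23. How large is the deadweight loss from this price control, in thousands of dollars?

10

Rearranging demand gives qd = 39 - p; rearranging supply gives qs = 4p - 81. In a free market, 39 - p = 4p - 81 gives the equilibrium p* = 24, q* = 15.
Since 23 < 24, the ceiling is binding.
At p = 23: qd = 39 - 23 = 16 and qs = 4·23 - 81 = 11.
Quantity traded falls to 11. At q = 11 the demand price is 39 - 11 = 28 and the supply price is (81 + 11)/4 = 23.
Deadweight loss = ½ · (28 - 23) · (15 - 11) = ½ · 5 · 4 = 10.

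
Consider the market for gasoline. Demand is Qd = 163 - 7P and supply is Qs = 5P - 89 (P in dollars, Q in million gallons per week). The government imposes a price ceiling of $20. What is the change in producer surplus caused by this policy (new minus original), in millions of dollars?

Setting quantity demanded equal to quantity supplied, 163 - 7P = 5P - 89, gives P* = 21 and Q* = 16.
Since 20 < 21, the ceiling is binding.
At P = 20: Qd = 163 - 7·20 = 23 and Qs = 5·20 - 89 = 11.
Producer surplus without the control is ½ · (21 - 17.8) · 16 = 25.6.
With the ceiling, producers sell 11 units at 20, so PS = ½ · (20 - 17.8) · 11 = 12.1.
Change in producer surplus = 12.1 - 25.6 = -13.5.

-13.5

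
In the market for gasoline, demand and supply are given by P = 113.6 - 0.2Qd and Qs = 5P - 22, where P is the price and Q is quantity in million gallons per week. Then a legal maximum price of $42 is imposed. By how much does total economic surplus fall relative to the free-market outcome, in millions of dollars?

Rearranging demand gives Qd = 568 - 5P. Setting quantity demanded equal to quantity supplied, 568 - 5P = 5P - 22, gives P* = 59 and Q* = 273.
Because the ceiling (42) lies below the market-clearing price, it is binding.
At P = 42: Qd = 568 - 5·42 = 358 and Qs = 5·42 - 22 = 188.
Quantity traded falls to 188. At Q = 188 the demand price is (568 - 188)/5 = 76 and the supply price is (22 + 188)/5 = 42.
Deadweight loss = ½ · (76 - 42) · (273 - 188) = ½ · 34 · 85 = 1445.

1445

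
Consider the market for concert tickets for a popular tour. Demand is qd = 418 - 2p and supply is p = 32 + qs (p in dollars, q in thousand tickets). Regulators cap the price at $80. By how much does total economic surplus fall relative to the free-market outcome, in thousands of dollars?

3675

Rearranging supply gives qs = p - 32. Equilibrium: 418 - 2p = p - 32, so 450 = 3p and p* = 150, q* = 118.
Because the ceiling (80) lies below the market-clearing price, it is binding.
At p = 80: qd = 418 - 2·80 = 258 and qs = 80 - 32 = 48.
Quantity traded falls to 48. At q = 48 the demand price is (418 - 48)/2 = 185 and the supply price is 32 + 48 = 80.
Deadweight loss = ½ · (185 - 80) · (118 - 48) = ½ · 105 · 70 = 3675.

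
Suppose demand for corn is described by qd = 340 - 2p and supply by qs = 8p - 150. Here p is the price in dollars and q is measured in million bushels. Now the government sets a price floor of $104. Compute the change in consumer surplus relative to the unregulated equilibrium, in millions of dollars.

-10285

In a free market, 340 - 2p = 8p - 150 gives the equilibrium p* = 49, q* = 242.
Since 104 > 49, the floor is binding.
At p = 104: qd = 340 - 2·104 = 132 and qs = 8·104 - 150 = 682.
Consumer surplus without the control is ½ · (170 - 49) · 242 = 14641.
With the floor, consumers buy 132 units at 104, so CS = ½ · (170 - 104) · 132 = 4356.
Change in consumer surplus = 4356 - 14641 = -10285.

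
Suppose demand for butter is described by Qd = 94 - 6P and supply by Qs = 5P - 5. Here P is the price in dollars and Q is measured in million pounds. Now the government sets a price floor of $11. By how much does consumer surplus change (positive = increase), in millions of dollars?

Setting quantity demanded equal to quantity supplied, 94 - 6P = 5P - 5, gives P* = 9 and Q* = 40.
Because the floor (11) lies above the market-clearing price, it is binding.
At P = 11: Qd = 94 - 6·11 = 28 and Qs = 5·11 - 5 = 50.
Consumer surplus without the control is ½ · (47/3 - 9) · 40 = 400/3.
With the floor, consumers buy 28 units at 11, so CS = ½ · (47/3 - 11) · 28 = 196/3.
Change in consumer surplus = 196/3 - 400/3 = -68.

-68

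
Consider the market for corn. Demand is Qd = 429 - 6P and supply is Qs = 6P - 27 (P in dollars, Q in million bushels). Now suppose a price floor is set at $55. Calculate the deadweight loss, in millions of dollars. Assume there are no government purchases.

1734

Without the control the market clears where 429 - 6P = 6P - 27, i.e. P* = 38 and Q* = 201.
Since 55 > 38, the floor is binding.
At P = 55: Qd = 429 - 6·55 = 99 and Qs = 6·55 - 27 = 303.
Quantity traded falls to 99. At Q = 99 the demand price is (429 - 99)/6 = 55 and the supply price is (27 + 99)/6 = 21.
Deadweight loss = ½ · (55 - 21) · (201 - 99) = ½ · 34 · 102 = 1734.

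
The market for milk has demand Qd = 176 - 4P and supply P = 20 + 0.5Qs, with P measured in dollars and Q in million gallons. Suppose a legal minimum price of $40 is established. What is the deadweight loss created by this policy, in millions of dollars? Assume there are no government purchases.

Rearranging supply gives Qs = 2P - 40. Equilibrium: 176 - 4P = 2P - 40, so 216 = 6P and P* = 36, Q* = 32.
Because the floor (40) lies above the market-clearing price, it is binding.
At P = 40: Qd = 176 - 4·40 = 16 and Qs = 2·40 - 40 = 40.
Quantity traded falls to 16. At Q = 16 the demand price is (176 - 16)/4 = 40 and the supply price is (40 + 16)/2 = 28.
Deadweight loss = ½ · (40 - 28) · (32 - 16) = ½ · 12 · 16 = 96.

96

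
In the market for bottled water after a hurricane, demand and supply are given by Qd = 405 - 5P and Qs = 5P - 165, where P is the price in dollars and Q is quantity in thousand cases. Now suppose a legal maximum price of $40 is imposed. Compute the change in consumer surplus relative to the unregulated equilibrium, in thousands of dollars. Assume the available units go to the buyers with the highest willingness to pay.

-127.5

Setting quantity demanded equal to quantity supplied, 405 - 5P = 5P - 165, gives P* = 57 and Q* = 120.
The ceiling of 40 is below the equilibrium price 57, so it binds.
At P = 40: Qd = 405 - 5·40 = 205 and Qs = 5·40 - 165 = 35.
Consumer surplus without the control is ½ · (81 - 57) · 120 = 1440.
With the ceiling, 35 units are sold at 40 (assume they go to the highest-value buyers). The demand price at Q = 35 is 74, so CS = ½ · [(81 - 40) + (74 - 40)] · 35 = 1312.5.
Change in consumer surplus = 1312.5 - 1440 = -127.5.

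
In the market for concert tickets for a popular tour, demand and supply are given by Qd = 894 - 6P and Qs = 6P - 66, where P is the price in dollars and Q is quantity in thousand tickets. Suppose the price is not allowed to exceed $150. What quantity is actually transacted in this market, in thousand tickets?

Equilibrium: 894 - 6P = 6P - 66, so 960 = 12P and P* = 80, Q* = 414.
The ceiling of 150 is above the equilibrium price 80, so it is not binding; the market clears at P* = 80, Q* = 414.

414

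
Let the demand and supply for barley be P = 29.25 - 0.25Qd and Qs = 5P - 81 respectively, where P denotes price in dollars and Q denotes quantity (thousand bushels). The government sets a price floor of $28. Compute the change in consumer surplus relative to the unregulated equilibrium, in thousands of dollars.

-102

Rearranging demand gives Qd = 117 - 4P. Setting quantity demanded equal to quantity supplied, 117 - 4P = 5P - 81, gives P* = 22 and Q* = 29.
Because the floor (28) lies above the market-clearing price, it is binding.
At P = 28: Qd = 117 - 4·28 = 5 and Qs = 5·28 - 81 = 59.
Consumer surplus without the control is ½ · (29.25 - 22) · 29 = 105.125.
With the floor, consumers buy 5 units at 28, so CS = ½ · (29.25 - 28) · 5 = 3.125.
Change in consumer surplus = 3.125 - 105.125 = -102.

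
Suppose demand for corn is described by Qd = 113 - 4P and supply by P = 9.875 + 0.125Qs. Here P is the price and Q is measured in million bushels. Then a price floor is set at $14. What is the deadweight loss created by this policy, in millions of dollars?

Rearranging supply gives Qs = 8P - 79. In a free market, 113 - 4P = 8P - 79 gives the equilibrium P* = 16, Q* = 49.
Since 14 is below P* = 16, the floor does not bind and the free-market outcome prevails.
Since the control does not bind, no trades are prevented and deadweight loss is zero.

0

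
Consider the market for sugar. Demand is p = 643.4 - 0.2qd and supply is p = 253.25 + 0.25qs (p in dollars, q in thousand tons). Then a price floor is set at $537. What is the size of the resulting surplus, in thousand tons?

603

Rearranging demand gives qd = 3217 - 5p; rearranging supply gives qs = 4p - 1013. Setting quantity demanded equal to quantity supplied, 3217 - 5p = 4p - 1013, gives p* = 470 and q* = 867.
The floor of 537 is above the equilibrium price 470, so it binds.
At p = 537: qd = 3217 - 5·537 = 532 and qs = 4·537 - 1013 = 1135.
Surplus = qs - qd = 1135 - 532 = 603.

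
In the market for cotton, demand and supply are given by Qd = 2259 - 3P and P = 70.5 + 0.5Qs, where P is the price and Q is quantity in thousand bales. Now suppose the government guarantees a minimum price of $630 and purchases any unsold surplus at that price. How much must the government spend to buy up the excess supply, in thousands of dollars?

Rearranging supply gives Qs = 2P - 141. Without the control the market clears where 2259 - 3P = 2P - 141, i.e. P* = 480 and Q* = 819.
Because the floor (630) lies above the market-clearing price, it is binding.
At P = 630: Qd = 2259 - 3·630 = 369 and Qs = 2·630 - 141 = 1119.
Surplus = Qs - Qd = 750.
Government expenditure = surplus × support price = 750 × 630 = 472500.

472500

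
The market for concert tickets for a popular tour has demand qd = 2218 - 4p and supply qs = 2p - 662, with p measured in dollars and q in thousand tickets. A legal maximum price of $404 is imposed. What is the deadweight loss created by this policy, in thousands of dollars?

In a free market, 2218 - 4p = 2p - 662 gives the equilibrium p* = 480, q* = 298.
The ceiling of 404 is below the equilibrium price 480, so it binds.
At p = 404: qd = 2218 - 4·404 = 602 and qs = 2·404 - 662 = 146.
Quantity traded falls to 146. At q = 146 the demand price is (2218 - 146)/4 = 518 and the supply price is (662 + 146)/2 = 404.
Deadweight loss = ½ · (518 - 404) · (298 - 146) = ½ · 114 · 152 = 8664.

8664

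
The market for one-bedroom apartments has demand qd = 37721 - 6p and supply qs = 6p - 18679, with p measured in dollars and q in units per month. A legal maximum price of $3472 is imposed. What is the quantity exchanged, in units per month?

In a free market, 37721 - 6p = 6p - 18679 gives the equilibrium p* = 4700, q* = 9521.
Because the ceiling (3472) lies below the market-clearing price, it is binding.
At p = 3472: qd = 37721 - 6·3472 = 16889 and qs = 6·3472 - 18679 = 2153.
The quantity actually transacted is the short side, supply: 2153.

2153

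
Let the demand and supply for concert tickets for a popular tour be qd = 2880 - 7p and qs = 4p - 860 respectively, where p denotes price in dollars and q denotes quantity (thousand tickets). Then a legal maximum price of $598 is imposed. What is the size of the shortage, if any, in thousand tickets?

0

Setting quantity demanded equal to quantity supplied, 2880 - 7p = 4p - 860, gives p* = 340 and q* = 500.
Since 598 is above p* = 340, the ceiling does not bind and the free-market outcome prevails.
Since the control does not bind, there is no shortage.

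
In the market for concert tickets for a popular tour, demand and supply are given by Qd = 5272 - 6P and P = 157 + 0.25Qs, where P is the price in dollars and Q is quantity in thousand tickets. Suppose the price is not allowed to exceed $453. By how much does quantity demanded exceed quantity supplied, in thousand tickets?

Rearranging supply gives Qs = 4P - 628. Without the control the market clears where 5272 - 6P = 4P - 628, i.e. P* = 590 and Q* = 1732.
Because the ceiling (453) lies below the market-clearing price, it is binding.
At P = 453: Qd = 5272 - 6·453 = 2554 and Qs = 4·453 - 628 = 1184.
Shortage = Qd - Qs = 2554 - 1184 = 1370.

1370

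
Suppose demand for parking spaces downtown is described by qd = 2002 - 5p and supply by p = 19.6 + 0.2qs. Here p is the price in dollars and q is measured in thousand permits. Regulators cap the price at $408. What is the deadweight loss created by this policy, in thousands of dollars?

0

Rearranging supply gives qs = 5p - 98. In a free market, 2002 - 5p = 5p - 98 gives the equilibrium p* = 210, q* = 952.
Since 408 is above p* = 210, the ceiling does not bind and the free-market outcome prevails.
Since the control does not bind, no trades are prevented and deadweight loss is zero.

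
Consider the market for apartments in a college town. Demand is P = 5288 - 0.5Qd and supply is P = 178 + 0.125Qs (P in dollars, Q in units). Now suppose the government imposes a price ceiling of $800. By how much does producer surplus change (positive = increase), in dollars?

-2630400

Rearranging demand gives Qd = 10576 - 2P; rearranging supply gives Qs = 8P - 1424. In a free market, 10576 - 2P = 8P - 1424 gives the equilibrium P* = 1200, Q* = 8176.
Since 800 < 1200, the ceiling is binding.
At P = 800: Qd = 10576 - 2·800 = 8976 and Qs = 8·800 - 1424 = 4976.
Producer surplus without the control is ½ · (1200 - 178) · 8176 = 4177936.
With the ceiling, producers sell 4976 units at 800, so PS = ½ · (800 - 178) · 4976 = 1547536.
Change in producer surplus = 1547536 - 4177936 = -2630400.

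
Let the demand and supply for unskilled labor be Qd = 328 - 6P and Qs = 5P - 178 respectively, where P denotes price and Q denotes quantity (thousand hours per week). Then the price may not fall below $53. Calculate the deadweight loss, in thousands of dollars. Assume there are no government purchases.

323.4

Without the control the market clears where 328 - 6P = 5P - 178, i.e. P* = 46 and Q* = 52.
Since 53 > 46, the floor is binding.
At P = 53: Qd = 328 - 6·53 = 10 and Qs = 5·53 - 178 = 87.
Quantity traded falls to 10. At Q = 10 the demand price is (328 - 10)/6 = 53 and the supply price is (178 + 10)/5 = 37.6.
Deadweight loss = ½ · (53 - 37.6) · (52 - 10) = ½ · 15.4 · 42 = 323.4.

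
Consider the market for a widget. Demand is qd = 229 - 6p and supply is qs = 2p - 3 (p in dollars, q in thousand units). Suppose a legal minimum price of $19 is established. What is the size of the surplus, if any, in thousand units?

In a free market, 229 - 6p = 2p - 3 gives the equilibrium p* = 29, q* = 55.
The floor of 19 is below the equilibrium price 29, so it is not binding; the market clears at p* = 29, q* = 55.
Since the control does not bind, there is no surplus.

0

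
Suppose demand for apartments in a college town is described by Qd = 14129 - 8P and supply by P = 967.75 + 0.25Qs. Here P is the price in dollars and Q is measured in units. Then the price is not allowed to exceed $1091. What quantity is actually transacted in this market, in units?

493

Rearranging supply gives Qs = 4P - 3871. Equilibrium: 14129 - 8P = 4P - 3871, so 18000 = 12P and P* = 1500, Q* = 2129.
Since 1091 < 1500, the ceiling is binding.
At P = 1091: Qd = 14129 - 8·1091 = 5401 and Qs = 4·1091 - 3871 = 493.
The quantity actually transacted is the short side, supply: 493.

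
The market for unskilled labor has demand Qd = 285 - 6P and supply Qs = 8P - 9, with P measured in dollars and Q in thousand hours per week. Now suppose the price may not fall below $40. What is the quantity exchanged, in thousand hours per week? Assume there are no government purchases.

45

Without the control the market clears where 285 - 6P = 8P - 9, i.e. P* = 21 and Q* = 159.
Since 40 > 21, the floor is binding.
At P = 40: Qd = 285 - 6·40 = 45 and Qs = 8·40 - 9 = 311.
The quantity actually transacted is the short side, demand: 45.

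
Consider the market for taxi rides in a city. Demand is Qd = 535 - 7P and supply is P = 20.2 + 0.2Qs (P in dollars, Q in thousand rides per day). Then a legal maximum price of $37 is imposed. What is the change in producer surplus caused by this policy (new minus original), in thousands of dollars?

Rearranging supply gives Qs = 5P - 101. Without the control the market clears where 535 - 7P = 5P - 101, i.e. P* = 53 and Q* = 164.
Because the ceiling (37) lies below the market-clearing price, it is binding.
At P = 37: Qd = 535 - 7·37 = 276 and Qs = 5·37 - 101 = 84.
Producer surplus without the control is ½ · (53 - 20.2) · 164 = 2689.6.
With the ceiling, producers sell 84 units at 37, so PS = ½ · (37 - 20.2) · 84 = 705.6.
Change in producer surplus = 705.6 - 2689.6 = -1984.

-1984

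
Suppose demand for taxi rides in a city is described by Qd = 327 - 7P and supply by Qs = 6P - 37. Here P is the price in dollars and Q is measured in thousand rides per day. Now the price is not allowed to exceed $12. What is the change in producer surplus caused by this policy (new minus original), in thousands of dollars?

Without the control the market clears where 327 - 7P = 6P - 37, i.e. P* = 28 and Q* = 131.
Because the ceiling (12) lies below the market-clearing price, it is binding.
At P = 12: Qd = 327 - 7·12 = 243 and Qs = 6·12 - 37 = 35.
Producer surplus without the control is ½ · (28 - 37/6) · 131 = 17161/12.
With the ceiling, producers sell 35 units at 12, so PS = ½ · (12 - 37/6) · 35 = 1225/12.
Change in producer surplus = 1225/12 - 17161/12 = -1328.

-1328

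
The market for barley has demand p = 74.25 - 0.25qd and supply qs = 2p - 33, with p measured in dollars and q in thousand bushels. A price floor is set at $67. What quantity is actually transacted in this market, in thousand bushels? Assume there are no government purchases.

29

Rearranging demand gives qd = 297 - 4p. In a free market, 297 - 4p = 2p - 33 gives the equilibrium p* = 55, q* = 77.
Since 67 > 55, the floor is binding.
At p = 67: qd = 297 - 4·67 = 29 and qs = 2·67 - 33 = 101.
The quantity actually transacted is the short side, demand: 29.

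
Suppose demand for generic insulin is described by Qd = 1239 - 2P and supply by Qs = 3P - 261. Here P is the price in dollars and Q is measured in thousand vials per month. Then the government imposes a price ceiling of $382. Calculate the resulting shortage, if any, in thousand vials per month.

Equilibrium: 1239 - 2P = 3P - 261, so 1500 = 5P and P* = 300, Q* = 639.
Since 382 is above P* = 300, the ceiling does not bind and the free-market outcome prevails.
Since the control does not bind, there is no shortage.

0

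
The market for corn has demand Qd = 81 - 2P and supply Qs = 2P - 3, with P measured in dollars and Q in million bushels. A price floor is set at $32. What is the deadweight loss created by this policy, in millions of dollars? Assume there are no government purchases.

242

Equilibrium: 81 - 2P = 2P - 3, so 84 = 4P and P* = 21, Q* = 39.
The floor of 32 is above the equilibrium price 21, so it binds.
At P = 32: Qd = 81 - 2·32 = 17 and Qs = 2·32 - 3 = 61.
Quantity traded falls to 17. At Q = 17 the demand price is (81 - 17)/2 = 32 and the supply price is (3 + 17)/2 = 10.
Deadweight loss = ½ · (32 - 10) · (39 - 17) = ½ · 22 · 22 = 242.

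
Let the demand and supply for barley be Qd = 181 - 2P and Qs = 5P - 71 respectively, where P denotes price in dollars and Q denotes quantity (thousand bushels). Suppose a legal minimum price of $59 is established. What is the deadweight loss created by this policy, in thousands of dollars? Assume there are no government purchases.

740.6

Setting quantity demanded equal to quantity supplied, 181 - 2P = 5P - 71, gives P* = 36 and Q* = 109.
Since 59 > 36, the floor is binding.
At P = 59: Qd = 181 - 2·59 = 63 and Qs = 5·59 - 71 = 224.
Quantity traded falls to 63. At Q = 63 the demand price is (181 - 63)/2 = 59 and the supply price is (71 + 63)/5 = 26.8.
Deadweight loss = ½ · (59 - 26.8) · (109 - 63) = ½ · 32.2 · 46 = 740.6.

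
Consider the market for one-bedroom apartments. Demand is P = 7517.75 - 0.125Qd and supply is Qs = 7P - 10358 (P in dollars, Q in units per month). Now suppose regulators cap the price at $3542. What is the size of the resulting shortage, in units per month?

Rearranging demand gives Qd = 60142 - 8P. Equilibrium: 60142 - 8P = 7P - 10358, so 70500 = 15P and P* = 4700, Q* = 22542.
The ceiling of 3542 is below the equilibrium price 4700, so it binds.
At P = 3542: Qd = 60142 - 8·3542 = 31806 and Qs = 7·3542 - 10358 = 14436.
Shortage = Qd - Qs = 31806 - 14436 = 17370.

17370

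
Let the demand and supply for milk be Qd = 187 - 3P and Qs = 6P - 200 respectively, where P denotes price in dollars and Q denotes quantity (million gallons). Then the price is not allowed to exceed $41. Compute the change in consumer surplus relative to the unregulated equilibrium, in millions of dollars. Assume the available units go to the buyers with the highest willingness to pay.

68

Without the control the market clears where 187 - 3P = 6P - 200, i.e. P* = 43 and Q* = 58.
The ceiling of 41 is below the equilibrium price 43, so it binds.
At P = 41: Qd = 187 - 3·41 = 64 and Qs = 6·41 - 200 = 46.
Consumer surplus without the control is ½ · (187/3 - 43) · 58 = 1682/3.
With the ceiling, 46 units are sold at 41 (assume they go to the highest-value buyers). The demand price at Q = 46 is 47, so CS = ½ · [(187/3 - 41) + (47 - 41)] · 46 = 1886/3.
Change in consumer surplus = 1886/3 - 1682/3 = 68.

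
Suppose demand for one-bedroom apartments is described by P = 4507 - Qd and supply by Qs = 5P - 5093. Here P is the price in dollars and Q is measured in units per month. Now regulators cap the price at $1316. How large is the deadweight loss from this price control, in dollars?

Rearranging demand gives Qd = 4507 - P. In a free market, 4507 - P = 5P - 5093 gives the equilibrium P* = 1600, Q* = 2907.
Since 1316 < 1600, the ceiling is binding.
At P = 1316: Qd = 4507 - 1316 = 3191 and Qs = 5·1316 - 5093 = 1487.
Quantity traded falls to 1487. At Q = 1487 the demand price is 4507 - 1487 = 3020 and the supply price is (5093 + 1487)/5 = 1316.
Deadweight loss = ½ · (3020 - 1316) · (2907 - 1487) = ½ · 1704 · 1420 = 1209840.

1209840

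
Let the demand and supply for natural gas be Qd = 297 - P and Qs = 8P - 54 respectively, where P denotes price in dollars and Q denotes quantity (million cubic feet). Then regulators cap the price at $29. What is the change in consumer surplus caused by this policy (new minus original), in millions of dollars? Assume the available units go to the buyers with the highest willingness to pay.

-1420

Equilibrium: 297 - P = 8P - 54, so 351 = 9P and P* = 39, Q* = 258.
Because the ceiling (29) lies below the market-clearing price, it is binding.
At P = 29: Qd = 297 - 29 = 268 and Qs = 8·29 - 54 = 178.
Consumer surplus without the control is ½ · (297 - 39) · 258 = 33282.
With the ceiling, 178 units are sold at 29 (assume they go to the highest-value buyers). The demand price at Q = 178 is 119, so CS = ½ · [(297 - 29) + (119 - 29)] · 178 = 31862.
Change in consumer surplus = 31862 - 33282 = -1420.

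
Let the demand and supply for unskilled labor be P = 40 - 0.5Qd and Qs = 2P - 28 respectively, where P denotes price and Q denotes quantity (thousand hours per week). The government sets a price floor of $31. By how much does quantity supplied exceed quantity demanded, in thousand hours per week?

Rearranging demand gives Qd = 80 - 2P. Setting quantity demanded equal to quantity supplied, 80 - 2P = 2P - 28, gives P* = 27 and Q* = 26.
Since 31 > 27, the floor is binding.
At P = 31: Qd = 80 - 2·31 = 18 and Qs = 2·31 - 28 = 34.
Surplus = Qs - Qd = 34 - 18 = 16.

16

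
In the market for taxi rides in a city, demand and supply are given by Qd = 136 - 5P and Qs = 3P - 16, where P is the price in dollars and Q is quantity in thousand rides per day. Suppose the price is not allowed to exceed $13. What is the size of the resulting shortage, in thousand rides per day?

In a free market, 136 - 5P = 3P - 16 gives the equilibrium P* = 19, Q* = 41.
Since 13 < 19, the ceiling is binding.
At P = 13: Qd = 136 - 5·13 = 71 and Qs = 3·13 - 16 = 23.
Shortage = Qd - Qs = 71 - 23 = 48.

48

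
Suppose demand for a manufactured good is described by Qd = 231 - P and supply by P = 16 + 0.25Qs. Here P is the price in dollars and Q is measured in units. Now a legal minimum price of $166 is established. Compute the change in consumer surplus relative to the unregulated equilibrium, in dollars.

Rearranging supply gives Qs = 4P - 64. Equilibrium: 231 - P = 4P - 64, so 295 = 5P and P* = 59, Q* = 172.
Since 166 > 59, the floor is binding.
At P = 166: Qd = 231 - 166 = 65 and Qs = 4·166 - 64 = 600.
Consumer surplus without the control is ½ · (231 - 59) · 172 = 14792.
With the floor, consumers buy 65 units at 166, so CS = ½ · (231 - 166) · 65 = 2112.5.
Change in consumer surplus = 2112.5 - 14792 = -12679.5.

-12679.5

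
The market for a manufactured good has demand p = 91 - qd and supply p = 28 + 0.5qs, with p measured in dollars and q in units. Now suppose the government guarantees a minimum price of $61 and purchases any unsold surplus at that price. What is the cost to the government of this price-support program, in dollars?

Rearranging demand gives qd = 91 - p; rearranging supply gives qs = 2p - 56. Equilibrium: 91 - p = 2p - 56, so 147 = 3p and p* = 49, q* = 42.
Since 61 > 49, the floor is binding.
At p = 61: qd = 91 - 61 = 30 and qs = 2·61 - 56 = 66.
Surplus = qs - qd = 36.
Government expenditure = surplus × support price = 36 × 61 = 2196.

2196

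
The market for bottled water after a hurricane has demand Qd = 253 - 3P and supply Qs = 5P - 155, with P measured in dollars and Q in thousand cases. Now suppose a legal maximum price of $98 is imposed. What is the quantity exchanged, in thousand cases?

In a free market, 253 - 3P = 5P - 155 gives the equilibrium P* = 51, Q* = 100.
The ceiling of 98 is above the equilibrium price 51, so it is not binding; the market clears at P* = 51, Q* = 100.

100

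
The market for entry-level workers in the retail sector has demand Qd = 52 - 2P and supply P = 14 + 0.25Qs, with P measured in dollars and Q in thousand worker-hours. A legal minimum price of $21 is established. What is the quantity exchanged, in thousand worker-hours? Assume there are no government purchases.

10

Rearranging supply gives Qs = 4P - 56. Equilibrium: 52 - 2P = 4P - 56, so 108 = 6P and P* = 18, Q* = 16.
Because the floor (21) lies above the market-clearing price, it is binding.
At P = 21: Qd = 52 - 2·21 = 10 and Qs = 4·21 - 56 = 28.
The quantity actually transacted is the short side, demand: 10.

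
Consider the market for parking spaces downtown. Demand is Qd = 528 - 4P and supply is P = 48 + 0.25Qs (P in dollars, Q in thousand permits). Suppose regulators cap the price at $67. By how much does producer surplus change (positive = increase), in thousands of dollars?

-2806

Rearranging supply gives Qs = 4P - 192. Equilibrium: 528 - 4P = 4P - 192, so 720 = 8P and P* = 90, Q* = 168.
The ceiling of 67 is below the equilibrium price 90, so it binds.
At P = 67: Qd = 528 - 4·67 = 260 and Qs = 4·67 - 192 = 76.
Producer surplus without the control is ½ · (90 - 48) · 168 = 3528.
With the ceiling, producers sell 76 units at 67, so PS = ½ · (67 - 48) · 76 = 722.
Change in producer surplus = 722 - 3528 = -2806.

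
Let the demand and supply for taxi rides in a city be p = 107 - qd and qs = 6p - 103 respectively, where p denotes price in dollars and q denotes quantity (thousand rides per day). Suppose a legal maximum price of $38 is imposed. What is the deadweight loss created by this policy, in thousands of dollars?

Rearranging demand gives qd = 107 - p. Equilibrium: 107 - p = 6p - 103, so 210 = 7p and p* = 30, q* = 77.
Since 38 is above p* = 30, the ceiling does not bind and the free-market outcome prevails.
Since the control does not bind, no trades are prevented and deadweight loss is zero.

0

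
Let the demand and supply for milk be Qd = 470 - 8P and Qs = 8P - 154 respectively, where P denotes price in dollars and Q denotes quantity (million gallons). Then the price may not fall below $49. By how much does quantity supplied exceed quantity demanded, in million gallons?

Equilibrium: 470 - 8P = 8P - 154, so 624 = 16P and P* = 39, Q* = 158.
The floor of 49 is above the equilibrium price 39, so it binds.
At P = 49: Qd = 470 - 8·49 = 78 and Qs = 8·49 - 154 = 238.
Surplus = Qs - Qd = 238 - 78 = 160.

160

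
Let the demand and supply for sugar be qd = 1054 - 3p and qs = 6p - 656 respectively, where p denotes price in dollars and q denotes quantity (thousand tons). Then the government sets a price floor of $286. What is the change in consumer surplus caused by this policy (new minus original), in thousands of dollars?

-32640

Equilibrium: 1054 - 3p = 6p - 656, so 1710 = 9p and p* = 190, q* = 484.
Because the floor (286) lies above the market-clearing price, it is binding.
At p = 286: qd = 1054 - 3·286 = 196 and qs = 6·286 - 656 = 1060.
Consumer surplus without the control is ½ · (1054/3 - 190) · 484 = 117128/3.
With the floor, consumers buy 196 units at 286, so CS = ½ · (1054/3 - 286) · 196 = 19208/3.
Change in consumer surplus = 19208/3 - 117128/3 = -32640.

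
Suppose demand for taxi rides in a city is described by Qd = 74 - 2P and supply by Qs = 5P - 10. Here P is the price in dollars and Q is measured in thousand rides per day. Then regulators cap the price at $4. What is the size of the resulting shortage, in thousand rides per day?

In a free market, 74 - 2P = 5P - 10 gives the equilibrium P* = 12, Q* = 50.
Because the ceiling (4) lies below the market-clearing price, it is binding.
At P = 4: Qd = 74 - 2·4 = 66 and Qs = 5·4 - 10 = 10.
Shortage = Qd - Qs = 66 - 10 = 56.

56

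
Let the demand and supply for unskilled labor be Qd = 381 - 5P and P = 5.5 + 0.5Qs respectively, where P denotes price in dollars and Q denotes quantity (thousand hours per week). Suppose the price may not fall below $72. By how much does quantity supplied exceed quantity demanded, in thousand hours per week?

112

Rearranging supply gives Qs = 2P - 11. Without the control the market clears where 381 - 5P = 2P - 11, i.e. P* = 56 and Q* = 101.
Because the floor (72) lies above the market-clearing price, it is binding.
At P = 72: Qd = 381 - 5·72 = 21 and Qs = 2·72 - 11 = 133.
Surplus = Qs - Qd = 133 - 21 = 112.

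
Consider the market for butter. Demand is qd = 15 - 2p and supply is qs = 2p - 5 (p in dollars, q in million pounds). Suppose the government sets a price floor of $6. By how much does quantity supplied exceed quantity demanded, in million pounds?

Without the control the market clears where 15 - 2p = 2p - 5, i.e. p* = 5 and q* = 5.
Because the floor (6) lies above the market-clearing price, it is binding.
At p = 6: qd = 15 - 2·6 = 3 and qs = 2·6 - 5 = 7.
Surplus = qs - qd = 7 - 3 = 4.

4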